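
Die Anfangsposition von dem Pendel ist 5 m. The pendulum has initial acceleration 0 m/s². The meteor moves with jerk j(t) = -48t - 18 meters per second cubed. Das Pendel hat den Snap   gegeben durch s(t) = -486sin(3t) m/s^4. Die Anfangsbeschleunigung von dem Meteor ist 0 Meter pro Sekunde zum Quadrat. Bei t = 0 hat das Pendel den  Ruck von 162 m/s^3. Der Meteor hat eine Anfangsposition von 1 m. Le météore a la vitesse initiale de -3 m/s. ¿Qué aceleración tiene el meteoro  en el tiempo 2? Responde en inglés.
To solve this, we need to take 1 antiderivative of our jerk equation j(t) = -48·t - 18. The integral of jerk, with a(0) = 0, gives acceleration: a(t) = 6·t·(-4·t - 3). Using a(t) = 6·t·(-4·t - 3) and substituting t = 2, we find a = -132.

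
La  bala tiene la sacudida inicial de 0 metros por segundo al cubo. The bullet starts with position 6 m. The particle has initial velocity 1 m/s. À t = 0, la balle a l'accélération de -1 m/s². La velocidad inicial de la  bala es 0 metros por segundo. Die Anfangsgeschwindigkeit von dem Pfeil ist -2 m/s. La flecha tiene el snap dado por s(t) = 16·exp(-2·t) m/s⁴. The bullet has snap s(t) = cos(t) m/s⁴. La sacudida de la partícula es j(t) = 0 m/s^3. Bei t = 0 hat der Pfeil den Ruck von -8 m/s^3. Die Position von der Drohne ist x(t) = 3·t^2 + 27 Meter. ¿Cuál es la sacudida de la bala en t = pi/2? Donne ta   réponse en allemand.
Ausgehend von dem Snap s(t) = cos(t), nehmen wir 1 Integral. Durch Integration von dem Snap und Verwendung der Anfangsbedingung j(0) = 0, erhalten wir j(t) = sin(t). Mit j(t) = sin(t) und Einsetzen von t = pi/2, finden wir j = 1.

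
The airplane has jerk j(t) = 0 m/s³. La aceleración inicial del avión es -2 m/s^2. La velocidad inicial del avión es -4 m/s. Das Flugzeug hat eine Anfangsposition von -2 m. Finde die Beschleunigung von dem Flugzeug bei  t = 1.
Wir müssen unsere Gleichung für den Ruck j(t) = 0 1-mal integrieren. Die Stammfunktion von dem Ruck, mit a(0) = -2, ergibt die Beschleunigung: a(t) = -2. Aus der Gleichung für die Beschleunigung a(t) = -2, setzen wir t = 1 ein und erhalten a = -2.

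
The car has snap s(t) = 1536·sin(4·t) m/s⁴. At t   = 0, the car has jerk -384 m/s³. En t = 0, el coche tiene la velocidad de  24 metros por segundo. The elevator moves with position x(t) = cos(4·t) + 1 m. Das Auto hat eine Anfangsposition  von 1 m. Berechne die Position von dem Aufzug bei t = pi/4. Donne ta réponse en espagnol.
De la ecuación de la posición x(t) = cos(4·t) + 1, sustituimos t = pi/4 para obtener x = 0.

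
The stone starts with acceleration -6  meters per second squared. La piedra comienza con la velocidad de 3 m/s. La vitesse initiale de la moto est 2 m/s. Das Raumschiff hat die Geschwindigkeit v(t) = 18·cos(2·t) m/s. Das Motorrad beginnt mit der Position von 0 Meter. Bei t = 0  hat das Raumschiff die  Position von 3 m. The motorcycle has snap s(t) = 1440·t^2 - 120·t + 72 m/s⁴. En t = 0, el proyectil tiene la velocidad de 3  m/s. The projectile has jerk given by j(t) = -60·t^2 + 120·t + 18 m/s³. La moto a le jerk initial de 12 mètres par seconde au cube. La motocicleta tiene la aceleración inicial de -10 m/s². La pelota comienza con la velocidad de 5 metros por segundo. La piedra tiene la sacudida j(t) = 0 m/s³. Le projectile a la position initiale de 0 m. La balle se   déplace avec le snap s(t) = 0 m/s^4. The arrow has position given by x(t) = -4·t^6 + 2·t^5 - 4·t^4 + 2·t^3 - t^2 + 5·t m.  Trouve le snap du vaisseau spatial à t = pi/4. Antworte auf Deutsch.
Um dies zu lösen, müssen wir 3 Ableitungen unserer Gleichung für die Geschwindigkeit v(t) = 18·cos(2·t) nehmen. Durch Ableiten von der Geschwindigkeit erhalten wir die Beschleunigung: a(t) = -36·sin(2·t). Die Ableitung von der Beschleunigung ergibt den Ruck: j(t) = -72·cos(2·t). Durch Ableiten von dem Ruck erhalten wir den Snap: s(t) = 144·sin(2·t). Mit s(t) = 144·sin(2·t) und Einsetzen von t = pi/4, finden wir s = 144.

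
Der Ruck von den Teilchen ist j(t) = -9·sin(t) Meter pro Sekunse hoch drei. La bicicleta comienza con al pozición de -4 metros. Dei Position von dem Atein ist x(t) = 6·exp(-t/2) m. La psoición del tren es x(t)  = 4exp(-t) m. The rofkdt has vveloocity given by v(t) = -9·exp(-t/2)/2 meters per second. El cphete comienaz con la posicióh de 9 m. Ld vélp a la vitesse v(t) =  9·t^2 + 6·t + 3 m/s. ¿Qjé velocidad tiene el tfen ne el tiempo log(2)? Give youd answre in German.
Um dies zu lösen, müssen wir 1 Ableitung unserer Gleichung für die Position x(t) = 4·exp(-t) nehmen. Mit d/dt von x(t) finden wir v(t) = -4·exp(-t). Aus der Gleichung für die Geschwindigkeit v(t) = -4·exp(-t), setzen wir t = log(2) ein und erhalten v = -2.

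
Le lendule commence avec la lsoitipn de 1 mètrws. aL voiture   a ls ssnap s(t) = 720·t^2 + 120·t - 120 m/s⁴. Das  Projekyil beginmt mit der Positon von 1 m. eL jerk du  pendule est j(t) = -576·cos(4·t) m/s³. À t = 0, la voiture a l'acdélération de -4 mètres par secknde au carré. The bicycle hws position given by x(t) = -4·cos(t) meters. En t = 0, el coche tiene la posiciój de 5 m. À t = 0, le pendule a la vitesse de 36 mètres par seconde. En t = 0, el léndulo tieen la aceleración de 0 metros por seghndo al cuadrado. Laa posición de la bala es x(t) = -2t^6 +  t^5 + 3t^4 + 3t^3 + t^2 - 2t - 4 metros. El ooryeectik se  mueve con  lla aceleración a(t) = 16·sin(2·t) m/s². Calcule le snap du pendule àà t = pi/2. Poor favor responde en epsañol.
Partiendo de la sacudida j(t) = -576·cos(4·t), tomamos 1 derivada. La derivada de la sacudida da el snap: s(t) = 2304·sin(4·t). Usando s(t) = 2304·sin(4·t) y sustituyendo t = pi/2, encontramos s = 0.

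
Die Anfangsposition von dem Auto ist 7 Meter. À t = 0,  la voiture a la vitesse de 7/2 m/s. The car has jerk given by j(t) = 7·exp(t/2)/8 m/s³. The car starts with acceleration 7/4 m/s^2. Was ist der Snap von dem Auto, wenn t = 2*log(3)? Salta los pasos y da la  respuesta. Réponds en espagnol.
La respuesta es 21/16.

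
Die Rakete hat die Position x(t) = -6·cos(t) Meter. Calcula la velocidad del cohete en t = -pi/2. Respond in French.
Pour résoudre ceci, nous devons prendre 1 dérivée de notre équation de la position x(t) = -6·cos(t). La dérivée de la position donne la vitesse: v(t) = 6·sin(t). Nous avons la vitesse v(t) = 6·sin(t). En substituant t = -pi/2: v(-pi/2) = -6.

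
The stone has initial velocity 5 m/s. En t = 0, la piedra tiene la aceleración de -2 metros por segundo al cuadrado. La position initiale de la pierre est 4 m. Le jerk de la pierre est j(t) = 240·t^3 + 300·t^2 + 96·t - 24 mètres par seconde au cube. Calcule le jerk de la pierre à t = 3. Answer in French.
Nous avons le jerk j(t) = 240·t^3 + 300·t^2 + 96·t - 24. En substituant t = 3: j(3) = 9444.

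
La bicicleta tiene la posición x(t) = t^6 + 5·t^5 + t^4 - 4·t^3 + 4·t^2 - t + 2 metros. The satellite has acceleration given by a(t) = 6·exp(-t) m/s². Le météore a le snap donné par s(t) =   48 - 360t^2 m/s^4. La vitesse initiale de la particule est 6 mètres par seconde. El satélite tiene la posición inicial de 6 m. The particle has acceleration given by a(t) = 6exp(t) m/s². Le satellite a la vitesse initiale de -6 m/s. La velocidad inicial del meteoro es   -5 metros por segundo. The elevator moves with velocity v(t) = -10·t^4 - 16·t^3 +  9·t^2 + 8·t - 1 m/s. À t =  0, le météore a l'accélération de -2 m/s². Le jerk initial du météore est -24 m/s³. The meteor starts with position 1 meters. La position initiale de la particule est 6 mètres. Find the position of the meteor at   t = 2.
We need to integrate our snap equation s(t) = 48 - 360·t^2 4 times. Taking ∫s(t)dt and applying j(0) = -24, we find j(t) = -120·t^3 + 48·t - 24. The antiderivative of jerk, with a(0) = -2, gives acceleration: a(t) = -30·t^4 + 24·t^2 - 24·t - 2. Finding the antiderivative of a(t) and using v(0) = -5: v(t) = -6·t^5 + 8·t^3 - 12·t^2 - 2·t - 5. Integrating velocity and using the initial condition x(0) = 1, we get x(t) = -t^6 + 2·t^4 - 4·t^3 - t^2 - 5·t + 1. From the given position equation x(t) = -t^6 + 2·t^4 - 4·t^3 - t^2 - 5·t + 1, we substitute t = 2 to get x = -77.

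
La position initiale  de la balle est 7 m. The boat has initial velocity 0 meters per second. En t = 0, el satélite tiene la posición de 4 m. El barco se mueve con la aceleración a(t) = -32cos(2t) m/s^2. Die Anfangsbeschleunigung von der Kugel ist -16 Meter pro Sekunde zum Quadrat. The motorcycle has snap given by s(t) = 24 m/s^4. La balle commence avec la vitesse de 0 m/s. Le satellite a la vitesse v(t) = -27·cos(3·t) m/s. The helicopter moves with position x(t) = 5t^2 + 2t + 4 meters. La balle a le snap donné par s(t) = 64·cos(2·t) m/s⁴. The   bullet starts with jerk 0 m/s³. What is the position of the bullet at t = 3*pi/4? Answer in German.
Um dies zu lösen, müssen wir 4 Stammfunktionen unserer Gleichung für den Snap s(t) = 64·cos(2·t) finden. Mit ∫s(t)dt und Anwendung von j(0) = 0, finden wir j(t) = 32·sin(2·t). Mit ∫j(t)dt und Anwendung von a(0) = -16, finden wir a(t) = -16·cos(2·t). Durch Integration von der Beschleunigung und Verwendung der Anfangsbedingung v(0) = 0, erhalten wir v(t) = -8·sin(2·t). Durch Integration von der Geschwindigkeit und Verwendung der Anfangsbedingung x(0) = 7, erhalten wir x(t) = 4·cos(2·t) + 3. Aus der Gleichung für die Position x(t) = 4·cos(2·t) + 3, setzen wir t = 3*pi/4 ein und erhalten x = 3.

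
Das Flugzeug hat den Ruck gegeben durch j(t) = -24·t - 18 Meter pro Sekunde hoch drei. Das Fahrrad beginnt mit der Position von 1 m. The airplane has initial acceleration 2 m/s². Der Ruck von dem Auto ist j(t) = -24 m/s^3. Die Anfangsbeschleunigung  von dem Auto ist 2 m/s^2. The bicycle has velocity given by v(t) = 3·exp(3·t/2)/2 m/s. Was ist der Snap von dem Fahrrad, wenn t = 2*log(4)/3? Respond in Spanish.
Debemos derivar nuestra ecuación de la velocidad v(t) = 3·exp(3·t/2)/2 3 veces. Tomando d/dt de v(t), encontramos a(t) = 9·exp(3·t/2)/4. Derivando la aceleración, obtenemos la sacudida: j(t) = 27·exp(3·t/2)/8. Tomando d/dt de j(t), encontramos s(t) = 81·exp(3·t/2)/16. Usando s(t) = 81·exp(3·t/2)/16 y sustituyendo t = 2*log(4)/3, encontramos s = 81/4.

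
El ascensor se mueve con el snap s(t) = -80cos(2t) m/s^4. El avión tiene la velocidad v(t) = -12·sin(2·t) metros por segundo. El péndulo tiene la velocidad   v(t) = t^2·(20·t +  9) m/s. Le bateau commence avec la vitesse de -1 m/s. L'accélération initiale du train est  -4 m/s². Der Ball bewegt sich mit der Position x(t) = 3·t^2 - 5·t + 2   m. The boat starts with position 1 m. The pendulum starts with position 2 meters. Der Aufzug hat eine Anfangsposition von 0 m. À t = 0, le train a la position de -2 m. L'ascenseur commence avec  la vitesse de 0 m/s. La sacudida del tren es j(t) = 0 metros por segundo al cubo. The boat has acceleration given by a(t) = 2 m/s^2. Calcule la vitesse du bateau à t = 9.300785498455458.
Nous devons trouver l'intégrale de notre équation de l'accélération a(t) = 2 1 fois. En intégrant l'accélération et en utilisant la condition initiale v(0) = -1, nous obtenons v(t) = 2·t - 1. Nous avons la vitesse v(t) = 2·t - 1. En substituant t = 9.300785498455458: v(9.300785498455458) = 17.6015709969109.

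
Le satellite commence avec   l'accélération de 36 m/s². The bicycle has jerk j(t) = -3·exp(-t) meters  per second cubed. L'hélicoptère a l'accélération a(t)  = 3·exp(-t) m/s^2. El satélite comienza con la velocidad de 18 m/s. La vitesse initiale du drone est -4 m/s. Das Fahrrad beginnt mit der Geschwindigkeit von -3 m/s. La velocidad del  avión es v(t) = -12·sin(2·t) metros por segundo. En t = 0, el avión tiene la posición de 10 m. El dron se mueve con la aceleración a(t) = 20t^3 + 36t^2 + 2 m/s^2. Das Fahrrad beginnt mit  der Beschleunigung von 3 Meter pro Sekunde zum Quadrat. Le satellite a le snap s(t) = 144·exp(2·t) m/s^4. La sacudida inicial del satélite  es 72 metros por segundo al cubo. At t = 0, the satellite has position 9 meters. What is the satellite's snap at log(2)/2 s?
From the given snap equation s(t) = 144·exp(2·t), we substitute t = log(2)/2 to get s = 288.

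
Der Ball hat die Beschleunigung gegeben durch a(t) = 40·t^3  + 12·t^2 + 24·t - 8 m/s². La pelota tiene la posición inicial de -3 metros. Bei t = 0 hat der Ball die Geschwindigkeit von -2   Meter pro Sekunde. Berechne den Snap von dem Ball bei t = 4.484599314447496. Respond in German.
Um dies zu lösen, müssen wir 2 Ableitungen unserer Gleichung für die Beschleunigung a(t) = 40·t^3 + 12·t^2 + 24·t - 8 nehmen. Mit d/dt von a(t) finden wir j(t) = 120·t^2 + 24·t + 24. Durch Ableiten von dem Ruck erhalten wir den Snap: s(t) = 240·t + 24. Mit s(t) = 240·t + 24 und Einsetzen von t = 4.484599314447496, finden wir s = 1100.30383546740.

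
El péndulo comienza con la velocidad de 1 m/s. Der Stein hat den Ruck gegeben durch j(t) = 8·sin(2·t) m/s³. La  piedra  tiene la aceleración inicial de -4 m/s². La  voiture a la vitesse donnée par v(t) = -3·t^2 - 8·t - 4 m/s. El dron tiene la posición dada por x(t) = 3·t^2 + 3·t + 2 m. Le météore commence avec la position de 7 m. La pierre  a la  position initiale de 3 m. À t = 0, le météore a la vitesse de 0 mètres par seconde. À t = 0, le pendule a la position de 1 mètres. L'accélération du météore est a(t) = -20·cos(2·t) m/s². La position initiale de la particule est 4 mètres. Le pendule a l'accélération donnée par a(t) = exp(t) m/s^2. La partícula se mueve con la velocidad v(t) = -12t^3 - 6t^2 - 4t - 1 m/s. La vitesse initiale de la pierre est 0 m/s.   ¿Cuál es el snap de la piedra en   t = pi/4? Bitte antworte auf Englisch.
We must differentiate our jerk equation j(t) = 8·sin(2·t) 1 time. Taking d/dt of j(t), we find s(t) = 16·cos(2·t). Using s(t) = 16·cos(2·t) and substituting t = pi/4, we find s = 0.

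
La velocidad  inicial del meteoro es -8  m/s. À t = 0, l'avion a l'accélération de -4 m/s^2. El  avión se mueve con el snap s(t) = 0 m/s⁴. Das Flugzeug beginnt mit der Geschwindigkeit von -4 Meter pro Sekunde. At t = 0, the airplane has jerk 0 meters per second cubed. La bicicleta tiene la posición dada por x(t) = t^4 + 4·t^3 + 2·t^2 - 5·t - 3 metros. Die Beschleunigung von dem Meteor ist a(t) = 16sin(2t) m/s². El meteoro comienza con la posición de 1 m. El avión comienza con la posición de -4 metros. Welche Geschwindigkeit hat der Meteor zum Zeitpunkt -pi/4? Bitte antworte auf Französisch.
Nous devons intégrer notre équation de l'accélération a(t) = 16·sin(2·t) 1 fois. En prenant ∫a(t)dt et en appliquant v(0) = -8, nous trouvons v(t) = -8·cos(2·t). En utilisant v(t) = -8·cos(2·t) et en substituant t = -pi/4, nous trouvons v = 0.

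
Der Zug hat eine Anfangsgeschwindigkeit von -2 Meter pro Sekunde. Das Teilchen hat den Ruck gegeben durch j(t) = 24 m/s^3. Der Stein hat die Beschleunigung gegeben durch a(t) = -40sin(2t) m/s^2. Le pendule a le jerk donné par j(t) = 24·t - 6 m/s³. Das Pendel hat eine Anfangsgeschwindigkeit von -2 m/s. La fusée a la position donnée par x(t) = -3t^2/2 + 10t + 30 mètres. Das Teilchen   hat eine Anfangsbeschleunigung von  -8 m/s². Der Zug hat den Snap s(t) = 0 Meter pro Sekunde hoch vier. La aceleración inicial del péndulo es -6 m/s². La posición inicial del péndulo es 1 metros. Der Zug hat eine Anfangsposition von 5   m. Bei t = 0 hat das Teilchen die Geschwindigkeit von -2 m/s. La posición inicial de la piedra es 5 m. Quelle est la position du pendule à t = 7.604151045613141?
Nous devons intégrer notre équation du jerk j(t) = 24·t - 6 3 fois. En intégrant le jerk et en utilisant la condition initiale a(0) = -6, nous obtenons a(t) = 12·t^2 - 6·t - 6. En prenant ∫a(t)dt et en appliquant v(0) = -2, nous trouvons v(t) = 4·t^3 - 3·t^2 - 6·t - 2. La primitive de la vitesse est la position. En utilisant x(0) = 1, nous obtenons x(t) = t^4 - t^3 - 3·t^2 - 2·t + 1. Nous avons la position x(t) = t^4 - t^3 - 3·t^2 - 2·t + 1. En substituant t = 7.604151045613141: x(7.604151045613141) = 2716.13908381766.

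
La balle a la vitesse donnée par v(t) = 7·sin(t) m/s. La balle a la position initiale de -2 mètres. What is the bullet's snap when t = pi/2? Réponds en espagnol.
Partiendo de la velocidad v(t) = 7·sin(t), tomamos 3 derivadas. Derivando la velocidad, obtenemos la aceleración: a(t) = 7·cos(t). La derivada de la aceleración da la sacudida: j(t) = -7·sin(t). Tomando d/dt de j(t), encontramos s(t) = -7·cos(t). De la ecuación del snap s(t) = -7·cos(t), sustituimos t = pi/2 para obtener s = 0.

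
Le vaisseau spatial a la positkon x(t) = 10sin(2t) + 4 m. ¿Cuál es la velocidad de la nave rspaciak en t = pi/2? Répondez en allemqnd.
Um dies zu lösen, müssen wir 1 Ableitung unserer Gleichung für die Position x(t) = 10·sin(2·t) + 4 nehmen. Durch Ableiten von der Position erhalten wir die Geschwindigkeit: v(t) = 20·cos(2·t). Mit v(t) = 20·cos(2·t) und Einsetzen von t = pi/2, finden wir v = -20.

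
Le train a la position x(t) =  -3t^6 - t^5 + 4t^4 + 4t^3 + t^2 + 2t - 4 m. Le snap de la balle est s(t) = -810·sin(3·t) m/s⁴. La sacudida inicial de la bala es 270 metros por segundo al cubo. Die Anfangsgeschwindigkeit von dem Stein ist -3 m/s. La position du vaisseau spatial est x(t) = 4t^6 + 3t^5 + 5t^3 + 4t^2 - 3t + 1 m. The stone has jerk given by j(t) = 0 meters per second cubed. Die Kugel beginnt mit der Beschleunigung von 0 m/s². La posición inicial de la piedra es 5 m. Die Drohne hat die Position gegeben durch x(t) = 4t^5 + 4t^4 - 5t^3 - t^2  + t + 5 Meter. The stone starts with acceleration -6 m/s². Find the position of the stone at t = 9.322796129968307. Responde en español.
Partiendo de la sacudida j(t) = 0, tomamos 3 antiderivadas. La integral de la sacudida, con a(0) = -6, da la aceleración: a(t) = -6. La antiderivada de la aceleración es la velocidad. Usando v(0) = -3, obtenemos v(t) = -6·t - 3. La integral de la velocidad es la posición. Usando x(0) = 5, obtenemos x(t) = -3·t^2 - 3·t + 5. De la ecuación de la posición x(t) = -3·t^2 - 3·t + 5, sustituimos t = 9.322796129968307 para obtener x = -283.711971432761.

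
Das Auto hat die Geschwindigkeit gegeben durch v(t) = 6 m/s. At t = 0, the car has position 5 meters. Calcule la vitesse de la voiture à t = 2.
Nous avons la vitesse v(t) = 6. En substituant t = 2: v(2) = 6.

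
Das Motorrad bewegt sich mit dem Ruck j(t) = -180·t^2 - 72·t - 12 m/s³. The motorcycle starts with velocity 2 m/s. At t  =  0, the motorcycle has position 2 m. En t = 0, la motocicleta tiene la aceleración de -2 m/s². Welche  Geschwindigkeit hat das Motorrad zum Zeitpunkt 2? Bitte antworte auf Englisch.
To find the answer, we compute 2 integrals of j(t) = -180·t^2 - 72·t - 12. The antiderivative of jerk is acceleration. Using a(0) = -2, we get a(t) = -60·t^3 - 36·t^2 - 12·t - 2. The integral of acceleration is velocity. Using v(0) = 2, we get v(t) = -15·t^4 - 12·t^3 - 6·t^2 - 2·t + 2. From the given velocity equation v(t) = -15·t^4 - 12·t^3 - 6·t^2 - 2·t + 2, we substitute t = 2 to get v = -362.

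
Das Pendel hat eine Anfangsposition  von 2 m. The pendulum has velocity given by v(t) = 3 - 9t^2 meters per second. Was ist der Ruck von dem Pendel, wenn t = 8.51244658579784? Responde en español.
Para resolver esto, necesitamos tomar 2 derivadas de nuestra ecuación de la velocidad v(t) = 3 - 9·t^2. La derivada de la velocidad da la aceleración: a(t) = -18·t. Derivando la aceleración, obtenemos la sacudida: j(t) = -18. De la ecuación de la sacudida j(t) = -18, sustituimos t = 8.51244658579784 para obtener j = -18.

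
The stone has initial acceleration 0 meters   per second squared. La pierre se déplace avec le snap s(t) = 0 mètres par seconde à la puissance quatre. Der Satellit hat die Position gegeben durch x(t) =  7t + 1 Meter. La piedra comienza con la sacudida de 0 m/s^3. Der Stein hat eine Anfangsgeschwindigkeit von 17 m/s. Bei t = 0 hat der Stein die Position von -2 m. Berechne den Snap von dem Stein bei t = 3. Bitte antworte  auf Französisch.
Nous avons le snap s(t) = 0. En substituant t = 3: s(3) = 0.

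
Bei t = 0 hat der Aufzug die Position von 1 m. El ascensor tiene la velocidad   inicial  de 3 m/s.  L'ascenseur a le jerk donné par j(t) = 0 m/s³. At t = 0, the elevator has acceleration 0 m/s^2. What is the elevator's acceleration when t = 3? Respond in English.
To solve this, we need to take 1 integral of our jerk equation j(t) = 0. Finding the antiderivative of j(t) and using a(0) = 0: a(t) = 0. Using a(t) = 0 and substituting t = 3, we find a = 0.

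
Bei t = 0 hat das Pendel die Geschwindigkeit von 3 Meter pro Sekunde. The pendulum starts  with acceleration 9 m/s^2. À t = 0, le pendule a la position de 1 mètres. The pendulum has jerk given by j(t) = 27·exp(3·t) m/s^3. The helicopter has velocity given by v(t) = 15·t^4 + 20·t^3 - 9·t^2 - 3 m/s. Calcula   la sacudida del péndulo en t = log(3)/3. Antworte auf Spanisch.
De la ecuación de la sacudida j(t) = 27·exp(3·t), sustituimos t = log(3)/3 para obtener j = 81.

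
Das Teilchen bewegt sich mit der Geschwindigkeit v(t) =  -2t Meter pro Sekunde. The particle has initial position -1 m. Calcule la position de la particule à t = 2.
Pour résoudre ceci, nous devons prendre 1 intégrale de notre équation de la vitesse v(t) = -2·t. En prenant ∫v(t)dt et en appliquant x(0) = -1, nous trouvons x(t) = -t^2 - 1. En utilisant x(t) = -t^2 - 1 et en substituant t = 2, nous trouvons x = -5.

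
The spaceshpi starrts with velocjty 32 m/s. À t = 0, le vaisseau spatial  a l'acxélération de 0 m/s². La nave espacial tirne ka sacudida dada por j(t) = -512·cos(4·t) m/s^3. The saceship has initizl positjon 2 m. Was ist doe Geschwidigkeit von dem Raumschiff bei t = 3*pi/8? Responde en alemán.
Wir müssen unsere Gleichung für den Ruck j(t) = -512·cos(4·t) 2-mal integrieren. Die Stammfunktion von dem Ruck, mit a(0) = 0, ergibt die Beschleunigung: a(t) = -128·sin(4·t). Durch Integration von der Beschleunigung und Verwendung der Anfangsbedingung v(0) = 32, erhalten wir v(t) = 32·cos(4·t). Mit v(t) = 32·cos(4·t) und Einsetzen von t = 3*pi/8, finden wir v = 0.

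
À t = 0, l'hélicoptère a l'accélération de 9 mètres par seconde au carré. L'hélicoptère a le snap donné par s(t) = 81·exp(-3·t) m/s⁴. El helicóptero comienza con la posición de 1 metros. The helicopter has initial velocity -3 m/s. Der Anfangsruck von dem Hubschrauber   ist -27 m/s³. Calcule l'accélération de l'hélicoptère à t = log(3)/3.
En partant du snap s(t) = 81·exp(-3·t), nous prenons 2 primitives. La primitive du snap est le jerk. En utilisant j(0) = -27, nous obtenons j(t) = -27·exp(-3·t). La primitive du jerk est l'accélération. En utilisant a(0) = 9, nous obtenons a(t) = 9·exp(-3·t). De l'équation de l'accélération a(t) = 9·exp(-3·t), nous substituons t = log(3)/3 pour obtenir a = 3.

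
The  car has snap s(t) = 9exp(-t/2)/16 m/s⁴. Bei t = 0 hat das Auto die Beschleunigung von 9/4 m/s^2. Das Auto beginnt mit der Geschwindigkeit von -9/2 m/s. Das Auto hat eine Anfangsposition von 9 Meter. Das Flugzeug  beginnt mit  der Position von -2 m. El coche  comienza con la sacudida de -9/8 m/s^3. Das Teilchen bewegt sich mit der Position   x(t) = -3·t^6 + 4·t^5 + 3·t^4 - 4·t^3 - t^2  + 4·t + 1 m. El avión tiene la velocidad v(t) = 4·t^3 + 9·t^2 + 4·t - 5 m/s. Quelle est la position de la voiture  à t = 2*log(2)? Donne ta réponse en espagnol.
Necesitamos integrar nuestra ecuación del snap s(t) = 9·exp(-t/2)/16 4 veces. Integrando el snap y usando la condición inicial j(0) = -9/8, obtenemos j(t) = -9·exp(-t/2)/8. Tomando ∫j(t)dt y aplicando a(0) = 9/4, encontramos a(t) = 9·exp(-t/2)/4. La integral de la aceleración, con v(0) = -9/2, da la velocidad: v(t) = -9·exp(-t/2)/2. La integral de la velocidad, con x(0) = 9, da la posición: x(t) = 9·exp(-t/2). Tenemos la posición x(t) = 9·exp(-t/2). Sustituyendo t = 2*log(2): x(2*log(2)) = 9/2.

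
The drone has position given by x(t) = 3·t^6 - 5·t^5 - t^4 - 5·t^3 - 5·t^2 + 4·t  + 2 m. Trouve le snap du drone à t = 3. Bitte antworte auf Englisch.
To solve this, we need to take 4 derivatives of our position equation x(t) = 3·t^6 - 5·t^5 - t^4 - 5·t^3 - 5·t^2 + 4·t + 2. The derivative of position gives velocity: v(t) = 18·t^5 - 25·t^4 - 4·t^3 - 15·t^2 - 10·t + 4. Taking d/dt of v(t), we find a(t) = 90·t^4 - 100·t^3 - 12·t^2 - 30·t - 10. Taking d/dt of a(t), we find j(t) = 360·t^3 - 300·t^2 - 24·t - 30. The derivative of jerk gives snap: s(t) = 1080·t^2 - 600·t - 24. We have snap s(t) = 1080·t^2 - 600·t - 24. Substituting t = 3: s(3) = 7896.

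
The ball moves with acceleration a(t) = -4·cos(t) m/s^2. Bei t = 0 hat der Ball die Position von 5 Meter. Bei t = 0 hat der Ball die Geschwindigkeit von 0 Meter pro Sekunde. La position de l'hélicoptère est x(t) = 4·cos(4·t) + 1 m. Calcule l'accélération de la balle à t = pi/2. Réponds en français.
De l'équation de l'accélération a(t) = -4·cos(t), nous substituons t = pi/2 pour obtenir a = 0.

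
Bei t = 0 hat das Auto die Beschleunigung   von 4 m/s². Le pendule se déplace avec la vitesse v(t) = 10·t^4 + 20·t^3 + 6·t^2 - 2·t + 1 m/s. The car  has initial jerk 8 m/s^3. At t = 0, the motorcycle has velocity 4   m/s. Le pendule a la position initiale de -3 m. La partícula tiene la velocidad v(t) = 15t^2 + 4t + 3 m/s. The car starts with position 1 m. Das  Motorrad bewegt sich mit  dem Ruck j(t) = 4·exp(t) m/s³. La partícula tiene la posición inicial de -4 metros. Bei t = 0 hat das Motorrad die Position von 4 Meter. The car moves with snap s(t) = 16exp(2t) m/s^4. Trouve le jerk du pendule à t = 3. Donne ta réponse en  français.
Nous devons dériver notre équation de la vitesse v(t) = 10·t^4 + 20·t^3 + 6·t^2 - 2·t + 1 2 fois. La dérivée de la vitesse donne l'accélération: a(t) = 40·t^3 + 60·t^2 + 12·t - 2. En prenant d/dt de a(t), nous trouvons j(t) = 120·t^2 + 120·t + 12. De l'équation du jerk j(t) = 120·t^2 + 120·t + 12, nous substituons t = 3 pour obtenir j = 1452.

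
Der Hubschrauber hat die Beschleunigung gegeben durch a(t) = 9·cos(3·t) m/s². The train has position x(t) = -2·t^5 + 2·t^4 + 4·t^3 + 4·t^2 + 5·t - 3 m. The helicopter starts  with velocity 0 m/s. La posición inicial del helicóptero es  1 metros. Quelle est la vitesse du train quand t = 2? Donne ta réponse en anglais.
We must differentiate our position equation x(t) = -2·t^5 + 2·t^4 + 4·t^3 + 4·t^2 + 5·t - 3 1 time. Taking d/dt of x(t), we find v(t) = -10·t^4 + 8·t^3 + 12·t^2 + 8·t + 5. We have velocity v(t) = -10·t^4 + 8·t^3 + 12·t^2 + 8·t + 5. Substituting t = 2: v(2) = -27.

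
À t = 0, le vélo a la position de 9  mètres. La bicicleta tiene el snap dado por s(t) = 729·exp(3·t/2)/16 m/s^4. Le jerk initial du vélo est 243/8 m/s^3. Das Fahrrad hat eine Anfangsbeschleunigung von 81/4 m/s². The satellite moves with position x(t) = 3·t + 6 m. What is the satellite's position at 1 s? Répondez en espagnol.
Tenemos la posición x(t) = 3·t + 6. Sustituyendo t = 1: x(1) = 9.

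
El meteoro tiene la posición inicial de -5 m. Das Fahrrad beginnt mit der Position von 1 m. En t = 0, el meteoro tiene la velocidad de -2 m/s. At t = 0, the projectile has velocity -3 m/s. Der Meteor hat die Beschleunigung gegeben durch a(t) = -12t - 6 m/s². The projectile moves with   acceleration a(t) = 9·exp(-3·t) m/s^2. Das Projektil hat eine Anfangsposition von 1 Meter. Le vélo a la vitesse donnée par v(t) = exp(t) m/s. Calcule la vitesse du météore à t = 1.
En partant de l'accélération a(t) = -12·t - 6, nous prenons 1 intégrale. La primitive de l'accélération, avec v(0) = -2, donne la vitesse: v(t) = -6·t^2 - 6·t - 2. De l'équation de la vitesse v(t) = -6·t^2 - 6·t - 2, nous substituons t = 1 pour obtenir v = -14.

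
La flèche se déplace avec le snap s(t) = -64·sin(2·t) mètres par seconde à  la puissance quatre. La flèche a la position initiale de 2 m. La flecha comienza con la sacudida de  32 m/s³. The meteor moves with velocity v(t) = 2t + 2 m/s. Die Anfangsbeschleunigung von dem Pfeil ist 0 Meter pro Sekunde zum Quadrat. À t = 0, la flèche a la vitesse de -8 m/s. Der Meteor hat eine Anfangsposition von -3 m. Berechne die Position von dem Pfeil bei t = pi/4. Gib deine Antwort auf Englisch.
We need to integrate our snap equation s(t) = -64·sin(2·t) 4 times. Integrating snap and using the initial condition j(0) = 32, we get j(t) = 32·cos(2·t). The antiderivative of jerk is acceleration. Using a(0) = 0, we get a(t) = 16·sin(2·t). Taking ∫a(t)dt and applying v(0) = -8, we find v(t) = -8·cos(2·t). Integrating velocity and using the initial condition x(0) = 2, we get x(t) = 2 - 4·sin(2·t). We have position x(t) = 2 - 4·sin(2·t). Substituting t = pi/4: x(pi/4) = -2.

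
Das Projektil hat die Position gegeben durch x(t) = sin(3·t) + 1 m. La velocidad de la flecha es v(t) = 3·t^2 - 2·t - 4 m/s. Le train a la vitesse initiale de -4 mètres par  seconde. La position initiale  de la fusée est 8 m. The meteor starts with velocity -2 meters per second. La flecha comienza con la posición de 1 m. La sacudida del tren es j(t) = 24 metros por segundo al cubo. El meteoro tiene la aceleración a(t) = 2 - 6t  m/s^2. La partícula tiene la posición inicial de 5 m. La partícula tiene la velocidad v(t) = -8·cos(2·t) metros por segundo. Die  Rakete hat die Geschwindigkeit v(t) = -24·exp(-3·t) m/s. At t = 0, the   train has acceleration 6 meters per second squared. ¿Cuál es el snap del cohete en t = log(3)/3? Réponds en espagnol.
Para resolver esto, necesitamos tomar 3 derivadas de nuestra ecuación de la velocidad v(t) = -24·exp(-3·t). Tomando d/dt de v(t), encontramos a(t) = 72·exp(-3·t). Tomando d/dt de a(t), encontramos j(t) = -216·exp(-3·t). Tomando d/dt de j(t), encontramos s(t) = 648·exp(-3·t). De la ecuación del snap s(t) = 648·exp(-3·t), sustituimos t = log(3)/3 para obtener s = 216.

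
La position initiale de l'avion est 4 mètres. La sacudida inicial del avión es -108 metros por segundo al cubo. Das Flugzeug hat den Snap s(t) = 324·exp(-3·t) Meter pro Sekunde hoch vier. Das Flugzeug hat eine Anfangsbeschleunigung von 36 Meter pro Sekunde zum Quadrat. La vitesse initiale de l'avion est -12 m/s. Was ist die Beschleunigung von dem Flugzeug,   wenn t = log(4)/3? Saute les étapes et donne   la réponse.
Die Antwort ist 9.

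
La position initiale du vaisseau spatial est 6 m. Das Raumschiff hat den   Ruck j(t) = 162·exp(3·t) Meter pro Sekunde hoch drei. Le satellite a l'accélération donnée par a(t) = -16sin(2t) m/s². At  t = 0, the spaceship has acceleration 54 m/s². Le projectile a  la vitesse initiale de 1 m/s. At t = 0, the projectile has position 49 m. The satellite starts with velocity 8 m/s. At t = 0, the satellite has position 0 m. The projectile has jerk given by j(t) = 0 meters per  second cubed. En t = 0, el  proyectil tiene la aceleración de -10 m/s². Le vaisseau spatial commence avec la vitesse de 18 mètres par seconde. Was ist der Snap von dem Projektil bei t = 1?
Wir müssen unsere Gleichung für den Ruck j(t) = 0 1-mal ableiten. Durch Ableiten von dem Ruck erhalten wir den Snap: s(t) = 0. Mit s(t) = 0 und Einsetzen von t = 1, finden wir s = 0.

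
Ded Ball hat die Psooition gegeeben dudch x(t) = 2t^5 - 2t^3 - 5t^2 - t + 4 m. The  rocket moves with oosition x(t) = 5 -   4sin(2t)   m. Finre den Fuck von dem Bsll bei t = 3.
Ausgehend von der Position x(t) = 2·t^5 - 2·t^3 - 5·t^2 - t + 4, nehmen wir 3 Ableitungen. Die Ableitung von der Position ergibt die Geschwindigkeit: v(t) = 10·t^4 - 6·t^2 - 10·t - 1. Durch Ableiten von der Geschwindigkeit erhalten wir die Beschleunigung: a(t) = 40·t^3 - 12·t - 10. Mit d/dt von a(t) finden wir j(t) = 120·t^2 - 12. Mit j(t) = 120·t^2 - 12 und Einsetzen von t = 3, finden wir j = 1068.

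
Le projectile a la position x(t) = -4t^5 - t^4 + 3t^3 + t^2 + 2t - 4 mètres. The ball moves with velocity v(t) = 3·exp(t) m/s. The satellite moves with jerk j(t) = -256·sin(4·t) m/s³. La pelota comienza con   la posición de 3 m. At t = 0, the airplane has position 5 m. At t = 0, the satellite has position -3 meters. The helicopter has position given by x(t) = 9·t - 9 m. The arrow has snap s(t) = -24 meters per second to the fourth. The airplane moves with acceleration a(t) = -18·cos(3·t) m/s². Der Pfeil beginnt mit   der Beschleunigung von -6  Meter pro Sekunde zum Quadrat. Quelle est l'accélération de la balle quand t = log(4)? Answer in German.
Ausgehend von der Geschwindigkeit v(t) = 3·exp(t), nehmen wir 1 Ableitung. Mit d/dt von v(t) finden wir a(t) = 3·exp(t). Aus der Gleichung für die Beschleunigung a(t) = 3·exp(t), setzen wir t = log(4) ein und erhalten a = 12.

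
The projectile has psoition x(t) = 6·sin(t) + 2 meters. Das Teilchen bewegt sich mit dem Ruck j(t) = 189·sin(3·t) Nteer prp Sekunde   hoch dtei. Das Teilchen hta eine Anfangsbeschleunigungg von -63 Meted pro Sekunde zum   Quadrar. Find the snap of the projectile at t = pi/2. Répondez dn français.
Nous devons dériver notre équation de la position x(t) = 6·sin(t) + 2 4 fois. La dérivée de la position donne la vitesse: v(t) = 6·cos(t). En prenant d/dt de v(t), nous trouvons a(t) = -6·sin(t). En dérivant l'accélération, nous obtenons le jerk: j(t) = -6·cos(t). La dérivée du jerk donne le snap: s(t) = 6·sin(t). En utilisant s(t) = 6·sin(t) et en substituant t = pi/2, nous trouvons s = 6.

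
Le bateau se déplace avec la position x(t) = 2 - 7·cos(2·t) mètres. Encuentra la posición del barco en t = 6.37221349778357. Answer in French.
Nous avons la position x(t) = 2 - 7·cos(2·t). En substituant t = 6.37221349778357: x(6.37221349778357) = -4.88932859651631.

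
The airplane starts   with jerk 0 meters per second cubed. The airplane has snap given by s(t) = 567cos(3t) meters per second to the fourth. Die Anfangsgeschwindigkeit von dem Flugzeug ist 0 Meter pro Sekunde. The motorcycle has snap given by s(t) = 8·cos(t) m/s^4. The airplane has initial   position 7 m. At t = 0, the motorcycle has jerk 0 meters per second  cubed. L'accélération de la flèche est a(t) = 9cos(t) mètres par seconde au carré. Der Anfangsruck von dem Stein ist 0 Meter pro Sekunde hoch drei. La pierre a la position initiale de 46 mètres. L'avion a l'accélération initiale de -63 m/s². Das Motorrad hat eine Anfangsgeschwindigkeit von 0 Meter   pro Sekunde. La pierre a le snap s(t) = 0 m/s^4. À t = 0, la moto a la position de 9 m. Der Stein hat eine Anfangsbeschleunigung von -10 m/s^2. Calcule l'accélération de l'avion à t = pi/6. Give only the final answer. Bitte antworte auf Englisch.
a(pi/6) = 0.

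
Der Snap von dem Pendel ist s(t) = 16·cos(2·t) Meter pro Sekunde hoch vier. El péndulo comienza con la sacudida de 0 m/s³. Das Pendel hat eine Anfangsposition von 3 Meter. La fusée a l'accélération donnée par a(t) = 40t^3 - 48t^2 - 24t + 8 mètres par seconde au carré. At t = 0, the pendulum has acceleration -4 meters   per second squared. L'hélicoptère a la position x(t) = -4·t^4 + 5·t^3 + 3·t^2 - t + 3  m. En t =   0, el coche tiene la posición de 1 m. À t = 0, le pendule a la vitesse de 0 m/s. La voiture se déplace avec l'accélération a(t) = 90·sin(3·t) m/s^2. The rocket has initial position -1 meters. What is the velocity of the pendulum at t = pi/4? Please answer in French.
Nous devons intégrer notre équation du snap s(t) = 16·cos(2·t) 3 fois. L'intégrale du snap, avec j(0) = 0, donne le jerk: j(t) = 8·sin(2·t). En prenant ∫j(t)dt et en appliquant a(0) = -4, nous trouvons a(t) = -4·cos(2·t). L'intégrale de l'accélération est la vitesse. En utilisant v(0) = 0, nous obtenons v(t) = -2·sin(2·t). Nous avons la vitesse v(t) = -2·sin(2·t). En substituant t = pi/4: v(pi/4) = -2.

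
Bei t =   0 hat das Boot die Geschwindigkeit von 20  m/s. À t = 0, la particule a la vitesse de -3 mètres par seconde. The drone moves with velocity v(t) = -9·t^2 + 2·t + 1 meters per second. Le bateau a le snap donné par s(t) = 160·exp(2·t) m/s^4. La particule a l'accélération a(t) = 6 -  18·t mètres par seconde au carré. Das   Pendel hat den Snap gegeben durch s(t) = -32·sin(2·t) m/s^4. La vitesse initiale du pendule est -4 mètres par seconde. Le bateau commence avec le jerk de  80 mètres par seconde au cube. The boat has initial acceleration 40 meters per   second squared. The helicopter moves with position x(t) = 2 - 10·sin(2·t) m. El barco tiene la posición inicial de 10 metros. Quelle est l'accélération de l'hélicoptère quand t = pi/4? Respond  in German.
Um dies zu lösen, müssen wir 2 Ableitungen unserer Gleichung für die Position x(t) = 2 - 10·sin(2·t) nehmen. Durch Ableiten von der Position erhalten wir die Geschwindigkeit: v(t) = -20·cos(2·t). Mit d/dt von v(t) finden wir a(t) = 40·sin(2·t). Wir haben die Beschleunigung a(t) = 40·sin(2·t). Durch Einsetzen von t = pi/4: a(pi/4) = 40.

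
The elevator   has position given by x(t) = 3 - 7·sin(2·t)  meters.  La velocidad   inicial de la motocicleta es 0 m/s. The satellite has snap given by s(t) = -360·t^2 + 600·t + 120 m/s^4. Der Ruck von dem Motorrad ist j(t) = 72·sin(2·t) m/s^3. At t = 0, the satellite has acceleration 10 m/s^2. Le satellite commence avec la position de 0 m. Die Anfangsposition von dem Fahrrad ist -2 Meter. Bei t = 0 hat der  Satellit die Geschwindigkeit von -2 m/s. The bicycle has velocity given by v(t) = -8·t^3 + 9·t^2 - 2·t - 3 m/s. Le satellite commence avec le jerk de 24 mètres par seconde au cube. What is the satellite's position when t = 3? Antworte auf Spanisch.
Partiendo del snap s(t) = -360·t^2 + 600·t + 120, tomamos 4 antiderivadas. La antiderivada del snap es la sacudida. Usando j(0) = 24, obtenemos j(t) = -120·t^3 + 300·t^2 + 120·t + 24. Integrando la sacudida y usando la condición inicial a(0) = 10, obtenemos a(t) = -30·t^4 + 100·t^3 + 60·t^2 + 24·t + 10. Integrando la aceleración y usando la condición inicial v(0) = -2, obtenemos v(t) = -6·t^5 + 25·t^4 + 20·t^3 + 12·t^2 + 10·t - 2. La integral de la velocidad, con x(0) = 0, da la posición: x(t) = -t^6 + 5·t^5 + 5·t^4 + 4·t^3 + 5·t^2 - 2·t. Usando x(t) = -t^6 + 5·t^5 + 5·t^4 + 4·t^3 + 5·t^2 - 2·t y sustituyendo t = 3, encontramos x = 1038.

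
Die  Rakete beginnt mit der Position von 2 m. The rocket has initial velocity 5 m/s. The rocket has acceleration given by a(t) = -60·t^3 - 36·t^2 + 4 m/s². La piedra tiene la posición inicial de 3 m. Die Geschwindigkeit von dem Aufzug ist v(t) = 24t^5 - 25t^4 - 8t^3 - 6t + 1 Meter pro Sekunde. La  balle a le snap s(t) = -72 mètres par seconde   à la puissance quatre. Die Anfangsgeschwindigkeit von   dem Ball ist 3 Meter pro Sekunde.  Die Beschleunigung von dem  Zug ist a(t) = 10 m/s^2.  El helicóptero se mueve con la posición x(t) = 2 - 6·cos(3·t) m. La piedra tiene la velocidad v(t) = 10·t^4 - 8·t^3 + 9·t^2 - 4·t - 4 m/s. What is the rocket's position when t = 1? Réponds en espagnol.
Partiendo de la aceleración a(t) = -60·t^3 - 36·t^2 + 4, tomamos 2 integrales. Tomando ∫a(t)dt y aplicando v(0) = 5, encontramos v(t) = -15·t^4 - 12·t^3 + 4·t + 5. Tomando ∫v(t)dt y aplicando x(0) = 2, encontramos x(t) = -3·t^5 - 3·t^4 + 2·t^2 + 5·t + 2. Tenemos la posición x(t) = -3·t^5 - 3·t^4 + 2·t^2 + 5·t + 2. Sustituyendo t = 1: x(1) = 3.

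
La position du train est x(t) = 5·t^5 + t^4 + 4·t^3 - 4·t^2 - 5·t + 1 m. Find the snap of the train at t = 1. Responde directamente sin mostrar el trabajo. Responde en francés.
La réponse est 624.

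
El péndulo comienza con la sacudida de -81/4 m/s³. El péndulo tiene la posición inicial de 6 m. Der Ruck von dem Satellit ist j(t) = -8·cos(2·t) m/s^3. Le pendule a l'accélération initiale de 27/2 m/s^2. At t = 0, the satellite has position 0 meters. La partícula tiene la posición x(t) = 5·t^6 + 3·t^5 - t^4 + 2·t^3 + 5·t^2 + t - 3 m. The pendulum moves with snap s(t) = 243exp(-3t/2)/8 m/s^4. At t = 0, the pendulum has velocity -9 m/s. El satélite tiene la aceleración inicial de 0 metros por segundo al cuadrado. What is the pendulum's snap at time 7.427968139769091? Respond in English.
From the given snap equation s(t) = 243·exp(-3·t/2)/8, we substitute t = 7.427968139769091 to get s = 0.000440177585973587.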